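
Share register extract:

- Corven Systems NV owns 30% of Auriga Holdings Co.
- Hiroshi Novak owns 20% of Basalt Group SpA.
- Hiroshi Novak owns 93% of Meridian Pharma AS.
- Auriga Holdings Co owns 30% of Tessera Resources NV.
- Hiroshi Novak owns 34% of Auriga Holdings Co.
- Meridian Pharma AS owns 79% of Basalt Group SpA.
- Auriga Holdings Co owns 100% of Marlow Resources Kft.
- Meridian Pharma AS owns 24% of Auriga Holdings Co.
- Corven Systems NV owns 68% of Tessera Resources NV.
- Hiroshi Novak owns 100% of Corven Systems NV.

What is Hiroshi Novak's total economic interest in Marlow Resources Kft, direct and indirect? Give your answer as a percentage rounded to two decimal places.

86.32%

Hiroshi reaches Marlow along 3 paths.
Via Auriga: 34% × 100% = 34%.
Via Corven → Auriga: 100% × 30% × 100% = 30%.
Via Meridian → Auriga: 93% × 24% × 100% = 22.32%.
Total: 34% + 30% + 22.32% = 86.32%.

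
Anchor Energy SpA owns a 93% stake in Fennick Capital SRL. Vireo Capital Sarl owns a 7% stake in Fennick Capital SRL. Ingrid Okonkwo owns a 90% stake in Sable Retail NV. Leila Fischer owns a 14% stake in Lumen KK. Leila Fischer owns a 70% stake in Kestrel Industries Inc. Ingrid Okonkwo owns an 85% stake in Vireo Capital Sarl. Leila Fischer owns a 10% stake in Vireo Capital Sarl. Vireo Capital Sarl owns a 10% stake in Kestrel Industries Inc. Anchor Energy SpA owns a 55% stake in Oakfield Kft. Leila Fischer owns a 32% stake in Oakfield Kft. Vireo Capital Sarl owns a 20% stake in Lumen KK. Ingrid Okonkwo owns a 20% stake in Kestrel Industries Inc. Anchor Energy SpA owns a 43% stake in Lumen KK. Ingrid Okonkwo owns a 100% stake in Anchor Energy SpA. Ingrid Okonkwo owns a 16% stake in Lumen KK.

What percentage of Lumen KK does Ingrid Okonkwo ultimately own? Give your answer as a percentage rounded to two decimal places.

76.00%

Ingrid reaches Lumen along 3 paths.
Via Vireo: 85% × 20% = 17%.
Via Anchor: 100% × 43% = 43%.
Direct stake: 16% = 16%.
Total: 17% + 43% + 16% = 76%.
Rounded: 76.00%.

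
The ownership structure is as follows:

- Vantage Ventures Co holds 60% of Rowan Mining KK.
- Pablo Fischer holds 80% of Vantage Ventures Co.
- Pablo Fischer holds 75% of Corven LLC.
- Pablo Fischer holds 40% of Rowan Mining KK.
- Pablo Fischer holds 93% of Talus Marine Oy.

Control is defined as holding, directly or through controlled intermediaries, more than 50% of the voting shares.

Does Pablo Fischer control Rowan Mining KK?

Pablo holds 80% of Vantage, so Pablo controls Vantage.
Vantage and Pablo together hold 60% + 40% = 100% of Rowan, so Pablo controls Rowan.

Yes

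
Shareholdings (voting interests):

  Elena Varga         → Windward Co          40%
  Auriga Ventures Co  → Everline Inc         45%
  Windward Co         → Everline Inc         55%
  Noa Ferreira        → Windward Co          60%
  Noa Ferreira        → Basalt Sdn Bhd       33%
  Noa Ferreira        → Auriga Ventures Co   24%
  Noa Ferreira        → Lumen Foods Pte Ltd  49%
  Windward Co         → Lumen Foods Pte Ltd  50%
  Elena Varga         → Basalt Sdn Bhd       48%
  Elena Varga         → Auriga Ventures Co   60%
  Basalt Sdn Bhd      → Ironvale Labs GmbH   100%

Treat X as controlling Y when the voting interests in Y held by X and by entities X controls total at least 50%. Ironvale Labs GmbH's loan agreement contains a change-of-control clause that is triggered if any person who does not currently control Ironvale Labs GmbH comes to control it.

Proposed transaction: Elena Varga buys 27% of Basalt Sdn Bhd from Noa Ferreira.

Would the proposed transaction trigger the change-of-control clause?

The purchase adds only to Elena's holdings (Noa's stake shrinks), so Elena is the only person who could newly come to control Ironvale.
Elena holds 60% of Auriga, so Elena controls Auriga.
Neither Elena nor any entity Elena controls holds any voting interest in Ironvale.
So before the transaction, Elena does not control Ironvale.
After the purchase, Elena's direct stake in Basalt rises to 48% + 27% = 75%, and Noa's stake falls to 6%.
Elena holds 75% of Basalt, so Elena controls Basalt.
Basalt holds 100% of Ironvale, so Elena controls Ironvale.
Elena did not control Ironvale before and does after, so the clause is triggered.

Yes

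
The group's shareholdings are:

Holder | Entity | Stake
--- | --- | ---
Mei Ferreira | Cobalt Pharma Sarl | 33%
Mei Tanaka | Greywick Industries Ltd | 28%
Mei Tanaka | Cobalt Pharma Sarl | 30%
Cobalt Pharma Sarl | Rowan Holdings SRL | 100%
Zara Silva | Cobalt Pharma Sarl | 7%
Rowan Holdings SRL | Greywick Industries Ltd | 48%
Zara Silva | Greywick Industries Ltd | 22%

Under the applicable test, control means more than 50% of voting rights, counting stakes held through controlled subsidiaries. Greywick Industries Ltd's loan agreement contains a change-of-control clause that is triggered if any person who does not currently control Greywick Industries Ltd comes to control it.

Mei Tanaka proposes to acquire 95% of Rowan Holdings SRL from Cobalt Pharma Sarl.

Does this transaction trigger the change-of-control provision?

Yes

The purchase adds only to Mei Tanaka's holdings (Cobalt's stake shrinks), so Mei Tanaka is the only person who could newly come to control Greywick.
Mei Tanaka's largest direct stake is 30% in Cobalt, which does not meet the threshold, so Mei Tanaka controls no company.
In Greywick, Mei Tanaka's side holds only 28%, not > 50%.
So before the transaction, Mei Tanaka does not control Greywick.
After the purchase, Mei Tanaka holds 95% of Rowan directly, and Cobalt's stake falls to 5%.
Mei Tanaka holds 95% of Rowan, so Mei Tanaka controls Rowan.
Rowan and Mei Tanaka together hold 48% + 28% = 76% of Greywick, so Mei Tanaka controls Greywick.
Mei Tanaka did not control Greywick before and does after, so the clause is triggered.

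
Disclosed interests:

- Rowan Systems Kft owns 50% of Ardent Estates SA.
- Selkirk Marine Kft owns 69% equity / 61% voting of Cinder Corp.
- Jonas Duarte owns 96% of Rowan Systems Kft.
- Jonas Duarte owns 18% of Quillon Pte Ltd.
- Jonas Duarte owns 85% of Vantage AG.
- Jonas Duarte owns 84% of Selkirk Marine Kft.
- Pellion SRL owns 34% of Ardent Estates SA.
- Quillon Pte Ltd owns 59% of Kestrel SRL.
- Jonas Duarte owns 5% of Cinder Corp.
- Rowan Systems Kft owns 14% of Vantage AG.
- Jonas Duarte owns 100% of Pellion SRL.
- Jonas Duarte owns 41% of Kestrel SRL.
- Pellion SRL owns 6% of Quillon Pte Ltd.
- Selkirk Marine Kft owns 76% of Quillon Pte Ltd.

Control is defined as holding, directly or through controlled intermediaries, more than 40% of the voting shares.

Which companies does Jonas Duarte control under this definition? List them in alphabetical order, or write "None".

Jonas holds 100% of Pellion, so Jonas controls Pellion.
Jonas holds 84% of Selkirk, so Jonas controls Selkirk.
Jonas holds 96% of Rowan, so Jonas controls Rowan.
Rowan and Pellion together hold 50% + 34% = 84% of Ardent, so Jonas controls Ardent.
Selkirk and Jonas together hold 61% + 5% = 66% of Cinder, so Jonas controls Cinder.
Selkirk and Jonas and Pellion together hold 76% + 18% + 6% = 100% of Quillon, so Jonas controls Quillon.
Jonas and Rowan together hold 85% + 14% = 99% of Vantage, so Jonas controls Vantage.
Quillon and Jonas together hold 59% + 41% = 100% of Kestrel, so Jonas controls Kestrel.

Ardent Estates SA, Cinder Corp, Kestrel SRL, Pellion SRL, Quillon Pte Ltd, Rowan Systems Kft, Selkirk Marine Kft, Vantage AG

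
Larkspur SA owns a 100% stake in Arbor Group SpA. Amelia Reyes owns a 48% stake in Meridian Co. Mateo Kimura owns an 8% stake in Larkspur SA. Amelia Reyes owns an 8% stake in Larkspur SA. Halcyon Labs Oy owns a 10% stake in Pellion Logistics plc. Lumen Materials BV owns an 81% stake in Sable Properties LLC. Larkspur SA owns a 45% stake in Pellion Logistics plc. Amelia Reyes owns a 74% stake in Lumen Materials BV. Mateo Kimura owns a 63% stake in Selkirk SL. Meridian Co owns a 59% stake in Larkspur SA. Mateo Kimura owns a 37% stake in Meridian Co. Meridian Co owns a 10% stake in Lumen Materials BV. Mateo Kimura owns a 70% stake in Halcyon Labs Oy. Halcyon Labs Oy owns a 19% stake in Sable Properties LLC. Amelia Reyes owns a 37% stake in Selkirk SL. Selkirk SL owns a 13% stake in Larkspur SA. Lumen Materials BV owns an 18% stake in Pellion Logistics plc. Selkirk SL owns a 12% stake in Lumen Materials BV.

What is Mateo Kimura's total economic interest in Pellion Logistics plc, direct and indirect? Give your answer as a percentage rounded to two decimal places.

Mateo reaches Pellion along 6 paths.
Via Selkirk → Lumen: 63% × 12% × 18% = 1.3608%.
Via Meridian → Lumen: 37% × 10% × 18% = 0.666%.
Via Larkspur: 8% × 45% = 3.6%.
Via Meridian → Larkspur: 37% × 59% × 45% = 9.8235%.
Via Selkirk → Larkspur: 63% × 13% × 45% = 3.6855%.
Via Halcyon: 70% × 10% = 7%.
Total: 1.3608% + 0.666% + 3.6% + 9.8235% + 3.6855% + 7% = 26.1358%.
Rounded: 26.14%.

26.14%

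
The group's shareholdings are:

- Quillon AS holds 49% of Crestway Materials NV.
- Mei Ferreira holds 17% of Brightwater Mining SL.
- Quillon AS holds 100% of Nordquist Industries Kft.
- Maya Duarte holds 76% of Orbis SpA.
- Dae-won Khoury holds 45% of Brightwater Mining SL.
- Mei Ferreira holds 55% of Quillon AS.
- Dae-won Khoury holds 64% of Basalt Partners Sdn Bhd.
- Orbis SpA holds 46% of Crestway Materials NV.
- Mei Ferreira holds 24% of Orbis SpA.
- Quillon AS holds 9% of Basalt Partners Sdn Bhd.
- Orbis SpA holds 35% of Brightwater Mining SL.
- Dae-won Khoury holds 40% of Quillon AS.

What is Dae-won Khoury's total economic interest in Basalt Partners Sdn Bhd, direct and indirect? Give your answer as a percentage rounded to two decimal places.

67.60%

Dae-won reaches Basalt along 2 paths.
Direct stake: 64% = 64%.
Via Quillon: 40% × 9% = 3.6%.
Total: 64% + 3.6% = 67.6%.
Rounded: 67.60%.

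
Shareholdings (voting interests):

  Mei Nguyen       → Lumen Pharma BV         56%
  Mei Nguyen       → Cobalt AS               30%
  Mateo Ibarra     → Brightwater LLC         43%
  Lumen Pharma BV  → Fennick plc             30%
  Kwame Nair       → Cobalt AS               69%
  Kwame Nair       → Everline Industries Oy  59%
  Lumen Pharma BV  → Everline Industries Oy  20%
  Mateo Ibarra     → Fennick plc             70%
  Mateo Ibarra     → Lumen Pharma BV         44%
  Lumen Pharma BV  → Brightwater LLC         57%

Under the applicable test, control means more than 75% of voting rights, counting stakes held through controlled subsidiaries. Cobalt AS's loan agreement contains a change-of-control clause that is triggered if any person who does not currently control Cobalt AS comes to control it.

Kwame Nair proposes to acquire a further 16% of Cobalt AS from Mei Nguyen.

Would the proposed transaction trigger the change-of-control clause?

The purchase adds only to Kwame's holdings (Mei's stake shrinks), so Kwame is the only person who could newly come to control Cobalt.
Kwame's largest direct stake is 69% in Cobalt, which does not meet the threshold, so Kwame controls no company.
In Cobalt, Kwame's side holds only 69%, not > 75%.
So before the transaction, Kwame does not control Cobalt.
After the purchase, Kwame's direct stake in Cobalt rises to 69% + 16% = 85%, and Mei's stake falls to 14%.
Kwame holds 85% of Cobalt, so Kwame controls Cobalt.
Kwame did not control Cobalt before and does after, so the clause is triggered.

Yes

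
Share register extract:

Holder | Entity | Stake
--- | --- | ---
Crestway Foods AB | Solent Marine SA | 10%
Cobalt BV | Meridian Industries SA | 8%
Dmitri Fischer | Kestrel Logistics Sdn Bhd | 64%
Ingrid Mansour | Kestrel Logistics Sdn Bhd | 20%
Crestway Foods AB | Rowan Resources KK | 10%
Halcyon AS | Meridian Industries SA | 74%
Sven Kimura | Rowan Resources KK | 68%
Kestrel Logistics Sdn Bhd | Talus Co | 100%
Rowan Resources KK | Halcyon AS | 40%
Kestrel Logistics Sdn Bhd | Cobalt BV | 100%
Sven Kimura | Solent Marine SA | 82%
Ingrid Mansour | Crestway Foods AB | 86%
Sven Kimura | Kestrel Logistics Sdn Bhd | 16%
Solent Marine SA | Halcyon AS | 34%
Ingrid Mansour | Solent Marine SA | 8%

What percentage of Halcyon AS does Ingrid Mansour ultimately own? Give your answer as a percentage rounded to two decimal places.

Ingrid reaches Halcyon along 3 paths.
Via Crestway → Rowan: 86% × 10% × 40% = 3.44%.
Via Crestway → Solent: 86% × 10% × 34% = 2.924%.
Via Solent: 8% × 34% = 2.72%.
Total: 3.44% + 2.924% + 2.72% = 9.084%.
Rounded: 9.08%.

9.08%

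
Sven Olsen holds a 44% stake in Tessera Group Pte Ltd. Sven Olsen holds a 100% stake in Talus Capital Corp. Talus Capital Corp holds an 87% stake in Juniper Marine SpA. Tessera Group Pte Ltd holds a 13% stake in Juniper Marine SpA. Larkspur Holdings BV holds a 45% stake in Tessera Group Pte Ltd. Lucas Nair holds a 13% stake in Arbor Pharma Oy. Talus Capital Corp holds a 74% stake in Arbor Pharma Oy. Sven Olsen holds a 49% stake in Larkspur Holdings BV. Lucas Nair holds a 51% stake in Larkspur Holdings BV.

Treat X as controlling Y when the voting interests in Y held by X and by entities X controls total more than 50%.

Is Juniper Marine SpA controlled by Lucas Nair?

Lucas holds 51% of Larkspur, so Lucas controls Larkspur.
Neither Lucas nor any entity Lucas controls holds any voting interest in Juniper.
So Lucas does not control Juniper.

No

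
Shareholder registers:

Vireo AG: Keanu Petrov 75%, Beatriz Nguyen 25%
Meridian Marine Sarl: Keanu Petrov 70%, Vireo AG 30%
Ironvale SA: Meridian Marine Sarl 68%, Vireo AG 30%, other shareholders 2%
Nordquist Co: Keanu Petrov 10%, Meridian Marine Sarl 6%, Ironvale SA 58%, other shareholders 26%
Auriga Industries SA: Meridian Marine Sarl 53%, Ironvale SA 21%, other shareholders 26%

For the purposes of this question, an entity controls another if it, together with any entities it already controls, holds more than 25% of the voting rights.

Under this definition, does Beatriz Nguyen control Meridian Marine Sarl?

No

Beatriz's largest direct stake is 25% in Vireo, which does not meet the threshold, so Beatriz controls no company.
Neither Beatriz nor any entity Beatriz controls holds any voting interest in Meridian.
So Beatriz does not control Meridian.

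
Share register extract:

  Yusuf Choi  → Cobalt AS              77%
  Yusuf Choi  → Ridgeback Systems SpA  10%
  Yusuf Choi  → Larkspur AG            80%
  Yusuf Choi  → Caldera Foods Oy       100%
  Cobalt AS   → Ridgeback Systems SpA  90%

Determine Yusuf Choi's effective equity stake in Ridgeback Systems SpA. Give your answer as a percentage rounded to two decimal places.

Yusuf reaches Ridgeback along 2 paths.
Direct stake: 10% = 10%.
Via Cobalt: 77% × 90% = 69.3%.
Total: 10% + 69.3% = 79.3%.
Rounded: 79.30%.

79.30%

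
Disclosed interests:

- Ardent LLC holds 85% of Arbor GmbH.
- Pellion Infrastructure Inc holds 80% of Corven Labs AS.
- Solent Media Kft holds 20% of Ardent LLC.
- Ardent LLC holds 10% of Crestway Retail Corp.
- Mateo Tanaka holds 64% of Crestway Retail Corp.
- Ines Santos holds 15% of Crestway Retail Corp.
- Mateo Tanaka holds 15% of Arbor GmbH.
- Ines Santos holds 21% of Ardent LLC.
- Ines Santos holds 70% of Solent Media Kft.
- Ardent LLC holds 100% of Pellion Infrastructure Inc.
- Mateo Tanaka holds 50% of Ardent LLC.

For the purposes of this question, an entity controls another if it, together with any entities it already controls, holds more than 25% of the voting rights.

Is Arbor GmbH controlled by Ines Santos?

Ines holds 70% of Solent, so Ines controls Solent.
Ines and Solent together hold 21% + 20% = 41% of Ardent, so Ines controls Ardent.
Ardent holds 85% of Arbor, so Ines controls Arbor.

Yes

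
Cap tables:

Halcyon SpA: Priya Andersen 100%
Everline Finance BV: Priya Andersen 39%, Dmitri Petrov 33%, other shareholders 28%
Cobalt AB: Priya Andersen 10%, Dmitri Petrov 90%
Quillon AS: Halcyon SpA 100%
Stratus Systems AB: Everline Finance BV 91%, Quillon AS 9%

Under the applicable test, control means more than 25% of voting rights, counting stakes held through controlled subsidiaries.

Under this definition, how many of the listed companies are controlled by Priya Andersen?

4

Priya holds 100% of Halcyon, so Priya controls Halcyon.
Priya holds 39% of Everline, so Priya controls Everline.
Halcyon holds 100% of Quillon, so Priya controls Quillon.
Everline and Quillon together hold 91% + 9% = 100% of Stratus, so Priya controls Stratus.
No other company's threshold is met.
Priya controls 4 companies.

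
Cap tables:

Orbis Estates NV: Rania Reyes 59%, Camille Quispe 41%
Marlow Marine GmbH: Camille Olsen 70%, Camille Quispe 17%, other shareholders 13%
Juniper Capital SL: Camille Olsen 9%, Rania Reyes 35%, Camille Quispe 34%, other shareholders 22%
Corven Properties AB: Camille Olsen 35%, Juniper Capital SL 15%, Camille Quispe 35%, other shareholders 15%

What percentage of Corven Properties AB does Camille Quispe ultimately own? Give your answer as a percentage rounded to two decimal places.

Camille Quispe reaches Corven along 2 paths.
Via Juniper: 34% × 15% = 5.1%.
Direct stake: 35% = 35%.
Total: 5.1% + 35% = 40.1%.
Rounded: 40.10%.

40.10%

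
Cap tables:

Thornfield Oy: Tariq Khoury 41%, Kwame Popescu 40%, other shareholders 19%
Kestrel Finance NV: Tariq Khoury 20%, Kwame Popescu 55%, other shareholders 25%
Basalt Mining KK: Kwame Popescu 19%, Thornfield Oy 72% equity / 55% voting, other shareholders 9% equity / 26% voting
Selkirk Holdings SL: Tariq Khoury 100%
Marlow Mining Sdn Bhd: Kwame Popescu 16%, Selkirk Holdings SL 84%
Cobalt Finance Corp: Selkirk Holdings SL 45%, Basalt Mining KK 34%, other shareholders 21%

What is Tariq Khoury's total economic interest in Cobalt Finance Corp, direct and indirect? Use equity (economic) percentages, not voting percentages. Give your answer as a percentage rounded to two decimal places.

55.04%

Tariq reaches Cobalt along 2 paths.
Via Selkirk: 100% × 45% = 45%.
Via Thornfield → Basalt: 41% × 72% × 34% = 10.0368%.
Total: 45% + 10.0368% = 55.0368%.
Rounded: 55.04%.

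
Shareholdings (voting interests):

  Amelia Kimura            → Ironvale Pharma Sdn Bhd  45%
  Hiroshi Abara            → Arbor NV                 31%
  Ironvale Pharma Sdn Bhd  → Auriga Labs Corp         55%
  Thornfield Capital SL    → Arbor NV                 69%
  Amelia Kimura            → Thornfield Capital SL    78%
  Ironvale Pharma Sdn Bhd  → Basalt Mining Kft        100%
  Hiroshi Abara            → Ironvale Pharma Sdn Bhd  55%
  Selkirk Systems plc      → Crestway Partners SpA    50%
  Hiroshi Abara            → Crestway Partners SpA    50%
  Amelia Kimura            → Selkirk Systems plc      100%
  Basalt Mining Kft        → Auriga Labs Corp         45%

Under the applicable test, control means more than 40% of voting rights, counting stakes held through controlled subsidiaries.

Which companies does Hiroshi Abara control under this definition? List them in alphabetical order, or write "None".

Auriga Labs Corp, Basalt Mining Kft, Crestway Partners SpA, Ironvale Pharma Sdn Bhd

Hiroshi holds 55% of Ironvale, so Hiroshi controls Ironvale.
Ironvale holds 100% of Basalt, so Hiroshi controls Basalt.
Basalt and Ironvale together hold 45% + 55% = 100% of Auriga, so Hiroshi controls Auriga.
Hiroshi holds 50% of Crestway, so Hiroshi controls Crestway.
No other company's threshold is met.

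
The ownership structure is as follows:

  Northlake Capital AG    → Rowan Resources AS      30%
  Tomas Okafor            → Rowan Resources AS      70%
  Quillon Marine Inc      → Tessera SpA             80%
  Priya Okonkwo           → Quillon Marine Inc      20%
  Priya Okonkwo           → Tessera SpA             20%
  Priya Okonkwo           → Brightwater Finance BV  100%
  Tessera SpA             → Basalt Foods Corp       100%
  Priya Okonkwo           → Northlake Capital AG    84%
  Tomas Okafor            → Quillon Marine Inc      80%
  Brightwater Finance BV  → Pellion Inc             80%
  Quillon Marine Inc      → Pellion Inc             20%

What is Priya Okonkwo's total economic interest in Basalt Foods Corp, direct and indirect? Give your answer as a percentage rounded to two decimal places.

Priya reaches Basalt along 2 paths.
Via Quillon → Tessera: 20% × 80% × 100% = 16%.
Via Tessera: 20% × 100% = 20%.
Total: 16% + 20% = 36%.
Rounded: 36.00%.

36.00%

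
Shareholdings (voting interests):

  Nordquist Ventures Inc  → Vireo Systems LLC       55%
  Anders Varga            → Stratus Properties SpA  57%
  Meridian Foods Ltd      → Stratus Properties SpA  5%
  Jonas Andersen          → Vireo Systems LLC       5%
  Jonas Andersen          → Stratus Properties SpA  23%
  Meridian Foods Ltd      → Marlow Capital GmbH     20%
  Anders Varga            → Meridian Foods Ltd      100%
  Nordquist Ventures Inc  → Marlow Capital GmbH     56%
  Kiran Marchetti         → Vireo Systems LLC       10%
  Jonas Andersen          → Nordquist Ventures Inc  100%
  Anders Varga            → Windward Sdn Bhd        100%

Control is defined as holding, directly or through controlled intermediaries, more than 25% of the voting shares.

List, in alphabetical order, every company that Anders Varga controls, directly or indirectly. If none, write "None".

Meridian Foods Ltd, Stratus Properties SpA, Windward Sdn Bhd

Anders holds 100% of Meridian, so Anders controls Meridian.
Anders holds 100% of Windward, so Anders controls Windward.
Anders and Meridian together hold 57% + 5% = 62% of Stratus, so Anders controls Stratus.
No other company's threshold is met.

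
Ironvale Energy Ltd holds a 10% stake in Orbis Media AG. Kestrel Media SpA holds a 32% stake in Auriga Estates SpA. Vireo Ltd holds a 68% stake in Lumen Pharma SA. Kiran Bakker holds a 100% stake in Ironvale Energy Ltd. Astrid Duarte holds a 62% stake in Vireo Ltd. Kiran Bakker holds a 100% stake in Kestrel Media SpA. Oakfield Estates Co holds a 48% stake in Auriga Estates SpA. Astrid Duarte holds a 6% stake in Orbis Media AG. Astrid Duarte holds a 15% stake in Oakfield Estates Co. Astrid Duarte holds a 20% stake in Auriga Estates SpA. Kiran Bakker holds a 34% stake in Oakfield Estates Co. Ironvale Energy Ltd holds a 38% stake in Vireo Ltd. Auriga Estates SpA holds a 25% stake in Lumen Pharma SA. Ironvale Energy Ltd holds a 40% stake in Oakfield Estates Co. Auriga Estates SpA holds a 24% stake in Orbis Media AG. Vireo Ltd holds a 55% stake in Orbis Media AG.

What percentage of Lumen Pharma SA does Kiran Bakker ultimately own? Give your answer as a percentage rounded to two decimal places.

42.72%

Kiran reaches Lumen along 4 paths.
Via Ironvale → Vireo: 100% × 38% × 68% = 25.84%.
Via Kestrel → Auriga: 100% × 32% × 25% = 8%.
Via Oakfield → Auriga: 34% × 48% × 25% = 4.08%.
Via Ironvale → Oakfield → Auriga: 100% × 40% × 48% × 25% = 4.8%.
Total: 25.84% + 8% + 4.08% + 4.8% = 42.72%.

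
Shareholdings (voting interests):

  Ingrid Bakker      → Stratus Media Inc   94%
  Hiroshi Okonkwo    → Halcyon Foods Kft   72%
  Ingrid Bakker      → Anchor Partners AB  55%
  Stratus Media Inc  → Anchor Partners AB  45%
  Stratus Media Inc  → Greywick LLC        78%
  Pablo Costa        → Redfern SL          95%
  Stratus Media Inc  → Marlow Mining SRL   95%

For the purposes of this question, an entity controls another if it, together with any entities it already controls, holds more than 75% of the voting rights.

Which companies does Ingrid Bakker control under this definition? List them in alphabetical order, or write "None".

Anchor Partners AB, Greywick LLC, Marlow Mining SRL, Stratus Media Inc

Ingrid holds 94% of Stratus, so Ingrid controls Stratus.
Ingrid and Stratus together hold 55% + 45% = 100% of Anchor, so Ingrid controls Anchor.
Stratus holds 95% of Marlow, so Ingrid controls Marlow.
Stratus holds 78% of Greywick, so Ingrid controls Greywick.
No other company's threshold is met.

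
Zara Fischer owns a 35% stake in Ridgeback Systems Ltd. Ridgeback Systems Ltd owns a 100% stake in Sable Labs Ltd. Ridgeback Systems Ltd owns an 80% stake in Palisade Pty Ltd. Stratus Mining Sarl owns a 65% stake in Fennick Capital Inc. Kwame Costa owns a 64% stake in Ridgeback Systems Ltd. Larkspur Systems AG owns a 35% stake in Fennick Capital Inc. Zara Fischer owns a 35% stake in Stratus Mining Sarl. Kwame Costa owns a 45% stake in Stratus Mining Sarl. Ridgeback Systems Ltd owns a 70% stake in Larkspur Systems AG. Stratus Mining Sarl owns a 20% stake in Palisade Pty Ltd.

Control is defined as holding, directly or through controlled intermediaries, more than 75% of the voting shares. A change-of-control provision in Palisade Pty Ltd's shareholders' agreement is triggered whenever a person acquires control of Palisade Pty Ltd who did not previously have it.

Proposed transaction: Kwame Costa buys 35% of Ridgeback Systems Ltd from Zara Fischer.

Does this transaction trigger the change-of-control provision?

Yes

The purchase adds only to Kwame's holdings (Zara's stake shrinks), so Kwame is the only person who could newly come to control Palisade.
Kwame's largest direct stake is 64% in Ridgeback, which does not meet the threshold, so Kwame controls no company.
Neither Kwame nor any entity Kwame controls holds any voting interest in Palisade.
So before the transaction, Kwame does not control Palisade.
After the purchase, Kwame's direct stake in Ridgeback rises to 64% + 35% = 99%, and Zara's stake falls to 0%.
Kwame holds 99% of Ridgeback, so Kwame controls Ridgeback.
Ridgeback holds 80% of Palisade, so Kwame controls Palisade.
Kwame did not control Palisade before and does after, so the clause is triggered.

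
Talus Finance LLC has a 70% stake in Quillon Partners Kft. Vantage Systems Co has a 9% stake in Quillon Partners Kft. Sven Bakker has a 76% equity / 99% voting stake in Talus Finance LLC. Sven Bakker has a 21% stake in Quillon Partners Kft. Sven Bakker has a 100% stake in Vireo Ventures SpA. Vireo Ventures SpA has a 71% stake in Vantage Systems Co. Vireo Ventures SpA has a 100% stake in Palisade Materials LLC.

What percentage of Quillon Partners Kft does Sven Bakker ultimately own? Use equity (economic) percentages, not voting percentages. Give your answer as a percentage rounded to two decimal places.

80.59%

Sven reaches Quillon along 3 paths.
Via Talus: 76% × 70% = 53.2%.
Via Vireo → Vantage: 100% × 71% × 9% = 6.39%.
Direct stake: 21% = 21%.
Total: 53.2% + 6.39% + 21% = 80.59%.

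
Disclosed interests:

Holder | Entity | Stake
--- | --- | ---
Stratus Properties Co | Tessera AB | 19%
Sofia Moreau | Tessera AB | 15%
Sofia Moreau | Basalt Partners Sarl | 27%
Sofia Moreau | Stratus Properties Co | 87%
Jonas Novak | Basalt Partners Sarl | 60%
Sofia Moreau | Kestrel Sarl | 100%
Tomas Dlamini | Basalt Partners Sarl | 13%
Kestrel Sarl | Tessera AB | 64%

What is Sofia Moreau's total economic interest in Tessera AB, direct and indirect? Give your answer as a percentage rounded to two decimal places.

Sofia reaches Tessera along 3 paths.
Via Kestrel: 100% × 64% = 64%.
Direct stake: 15% = 15%.
Via Stratus: 87% × 19% = 16.53%.
Total: 64% + 15% + 16.53% = 95.53%.

95.53%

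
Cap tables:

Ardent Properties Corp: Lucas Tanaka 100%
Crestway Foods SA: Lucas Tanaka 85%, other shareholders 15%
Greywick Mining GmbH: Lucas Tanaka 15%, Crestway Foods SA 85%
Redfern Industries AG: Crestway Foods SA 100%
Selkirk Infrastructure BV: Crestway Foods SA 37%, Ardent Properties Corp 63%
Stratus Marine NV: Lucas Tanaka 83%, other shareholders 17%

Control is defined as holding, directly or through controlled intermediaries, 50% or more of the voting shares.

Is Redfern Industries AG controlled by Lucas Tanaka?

Yes

Lucas holds 85% of Crestway, so Lucas controls Crestway.
Crestway holds 100% of Redfern, so Lucas controls Redfern.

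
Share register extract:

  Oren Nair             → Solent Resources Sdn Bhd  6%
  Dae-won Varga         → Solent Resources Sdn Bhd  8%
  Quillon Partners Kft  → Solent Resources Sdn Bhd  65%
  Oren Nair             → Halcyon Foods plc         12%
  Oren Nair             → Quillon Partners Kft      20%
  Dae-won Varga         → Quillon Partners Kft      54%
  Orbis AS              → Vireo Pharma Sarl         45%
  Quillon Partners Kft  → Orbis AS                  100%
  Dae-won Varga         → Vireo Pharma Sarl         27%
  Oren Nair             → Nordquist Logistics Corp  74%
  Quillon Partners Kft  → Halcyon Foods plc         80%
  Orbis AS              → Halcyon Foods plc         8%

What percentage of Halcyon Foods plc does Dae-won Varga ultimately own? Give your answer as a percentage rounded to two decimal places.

47.52%

Dae-won reaches Halcyon along 2 paths.
Via Quillon → Orbis: 54% × 100% × 8% = 4.32%.
Via Quillon: 54% × 80% = 43.2%.
Total: 4.32% + 43.2% = 47.52%.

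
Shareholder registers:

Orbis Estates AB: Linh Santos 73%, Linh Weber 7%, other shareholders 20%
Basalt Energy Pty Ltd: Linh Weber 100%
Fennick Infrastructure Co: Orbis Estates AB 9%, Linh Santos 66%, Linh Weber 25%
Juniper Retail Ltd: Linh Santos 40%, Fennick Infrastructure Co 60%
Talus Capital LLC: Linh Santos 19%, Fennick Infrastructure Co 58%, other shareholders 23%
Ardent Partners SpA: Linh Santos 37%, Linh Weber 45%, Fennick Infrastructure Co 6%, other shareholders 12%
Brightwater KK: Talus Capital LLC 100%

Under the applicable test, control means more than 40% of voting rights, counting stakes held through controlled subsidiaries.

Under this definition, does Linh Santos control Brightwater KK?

Linh Santos holds 73% of Orbis, so Linh Santos controls Orbis.
Orbis and Linh Santos together hold 9% + 66% = 75% of Fennick, so Linh Santos controls Fennick.
Linh Santos and Fennick together hold 19% + 58% = 77% of Talus, so Linh Santos controls Talus.
Talus holds 100% of Brightwater, so Linh Santos controls Brightwater.

Yes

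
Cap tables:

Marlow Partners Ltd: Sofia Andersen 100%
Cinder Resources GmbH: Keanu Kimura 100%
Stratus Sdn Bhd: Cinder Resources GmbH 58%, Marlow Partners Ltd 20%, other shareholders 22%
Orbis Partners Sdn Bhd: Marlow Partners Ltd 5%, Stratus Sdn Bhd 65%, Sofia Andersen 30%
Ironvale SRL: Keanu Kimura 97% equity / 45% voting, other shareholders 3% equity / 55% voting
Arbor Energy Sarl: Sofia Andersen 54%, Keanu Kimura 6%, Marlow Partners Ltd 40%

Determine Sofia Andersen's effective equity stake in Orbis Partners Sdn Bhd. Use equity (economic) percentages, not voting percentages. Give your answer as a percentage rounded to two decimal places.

Sofia reaches Orbis along 3 paths.
Via Marlow: 100% × 5% = 5%.
Via Marlow → Stratus: 100% × 20% × 65% = 13%.
Direct stake: 30% = 30%.
Total: 5% + 13% + 30% = 48%.
Rounded: 48.00%.

48.00%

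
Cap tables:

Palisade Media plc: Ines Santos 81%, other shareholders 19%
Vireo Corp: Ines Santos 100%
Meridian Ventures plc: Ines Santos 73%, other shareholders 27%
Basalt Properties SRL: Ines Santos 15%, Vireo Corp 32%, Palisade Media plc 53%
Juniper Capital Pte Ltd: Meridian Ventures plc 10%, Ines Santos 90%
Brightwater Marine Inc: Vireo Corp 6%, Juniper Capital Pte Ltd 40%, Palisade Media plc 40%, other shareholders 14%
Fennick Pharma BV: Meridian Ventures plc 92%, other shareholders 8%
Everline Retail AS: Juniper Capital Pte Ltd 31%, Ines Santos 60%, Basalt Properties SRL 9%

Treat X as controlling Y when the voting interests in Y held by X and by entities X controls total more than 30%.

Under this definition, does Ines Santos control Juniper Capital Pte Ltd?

Yes

Ines holds 73% of Meridian, so Ines controls Meridian.
Meridian and Ines together hold 10% + 90% = 100% of Juniper, so Ines controls Juniper.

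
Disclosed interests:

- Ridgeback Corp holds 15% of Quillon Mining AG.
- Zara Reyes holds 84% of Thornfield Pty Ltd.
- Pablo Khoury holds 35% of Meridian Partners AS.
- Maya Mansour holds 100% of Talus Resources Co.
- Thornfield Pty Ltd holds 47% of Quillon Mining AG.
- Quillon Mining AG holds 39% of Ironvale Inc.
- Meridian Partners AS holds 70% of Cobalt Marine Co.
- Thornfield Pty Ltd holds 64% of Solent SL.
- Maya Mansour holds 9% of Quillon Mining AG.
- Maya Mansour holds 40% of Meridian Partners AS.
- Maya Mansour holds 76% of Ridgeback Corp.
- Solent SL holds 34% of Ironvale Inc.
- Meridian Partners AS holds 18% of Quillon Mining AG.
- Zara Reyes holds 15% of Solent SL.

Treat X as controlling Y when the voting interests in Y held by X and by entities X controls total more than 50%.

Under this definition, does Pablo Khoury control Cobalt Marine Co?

Pablo's largest direct stake is 35% in Meridian, which does not meet the threshold, so Pablo controls no company.
Neither Pablo nor any entity Pablo controls holds any voting interest in Cobalt.
So Pablo does not control Cobalt.

No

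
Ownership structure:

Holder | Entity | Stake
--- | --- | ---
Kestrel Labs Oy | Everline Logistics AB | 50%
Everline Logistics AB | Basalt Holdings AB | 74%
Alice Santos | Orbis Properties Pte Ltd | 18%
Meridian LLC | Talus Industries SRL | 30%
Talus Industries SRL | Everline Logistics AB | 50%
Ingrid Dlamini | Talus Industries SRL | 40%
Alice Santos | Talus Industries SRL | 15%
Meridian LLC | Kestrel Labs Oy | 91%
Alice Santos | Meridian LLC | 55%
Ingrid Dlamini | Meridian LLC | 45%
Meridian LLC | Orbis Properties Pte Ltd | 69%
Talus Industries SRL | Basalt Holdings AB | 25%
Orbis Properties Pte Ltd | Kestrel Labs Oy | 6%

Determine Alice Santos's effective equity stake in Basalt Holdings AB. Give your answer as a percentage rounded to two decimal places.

Alice reaches Basalt along 7 paths.
Via Meridian → Talus → Everline: 55% × 30% × 50% × 74% = 6.105%.
Via Talus → Everline: 15% × 50% × 74% = 5.55%.
Via Meridian → Kestrel → Everline: 55% × 91% × 50% × 74% = 18.5185%.
Via Orbis → Kestrel → Everline: 18% × 6% × 50% × 74% = 0.3996%.
Via Meridian → Orbis → Kestrel → Everline: 55% × 69% × 6% × 50% × 74% = 0.84249%.
Via Meridian → Talus: 55% × 30% × 25% = 4.125%.
Via Talus: 15% × 25% = 3.75%.
Total: 6.105% + 5.55% + 18.5185% + 0.3996% + 0.84249% + 4.125% + 3.75% = 39.29059%.
Rounded: 39.29%.

39.29%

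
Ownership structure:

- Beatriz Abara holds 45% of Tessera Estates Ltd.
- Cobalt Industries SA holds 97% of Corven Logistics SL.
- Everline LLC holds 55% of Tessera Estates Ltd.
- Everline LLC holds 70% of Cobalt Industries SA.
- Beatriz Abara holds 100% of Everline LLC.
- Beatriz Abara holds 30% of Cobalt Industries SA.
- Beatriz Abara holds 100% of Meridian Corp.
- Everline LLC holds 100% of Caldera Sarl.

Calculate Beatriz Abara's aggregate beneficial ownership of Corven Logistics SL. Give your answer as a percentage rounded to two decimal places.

97.00%

Beatriz reaches Corven along 2 paths.
Via Cobalt: 30% × 97% = 29.1%.
Via Everline → Cobalt: 100% × 70% × 97% = 67.9%.
Total: 29.1% + 67.9% = 97%.
Rounded: 97.00%.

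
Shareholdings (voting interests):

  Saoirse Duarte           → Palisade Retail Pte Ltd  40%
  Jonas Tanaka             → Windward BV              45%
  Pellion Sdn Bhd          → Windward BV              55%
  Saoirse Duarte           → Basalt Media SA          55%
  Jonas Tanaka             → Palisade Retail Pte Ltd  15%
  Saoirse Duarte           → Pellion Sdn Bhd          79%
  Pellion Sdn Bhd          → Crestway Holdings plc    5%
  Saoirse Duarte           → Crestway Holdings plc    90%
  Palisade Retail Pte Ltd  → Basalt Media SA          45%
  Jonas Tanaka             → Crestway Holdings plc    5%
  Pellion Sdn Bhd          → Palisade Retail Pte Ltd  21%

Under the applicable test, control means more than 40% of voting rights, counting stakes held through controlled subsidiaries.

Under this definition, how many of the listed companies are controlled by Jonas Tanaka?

1

Jonas holds 45% of Windward, so Jonas controls Windward.
No other company's threshold is met.
Jonas controls 1 company.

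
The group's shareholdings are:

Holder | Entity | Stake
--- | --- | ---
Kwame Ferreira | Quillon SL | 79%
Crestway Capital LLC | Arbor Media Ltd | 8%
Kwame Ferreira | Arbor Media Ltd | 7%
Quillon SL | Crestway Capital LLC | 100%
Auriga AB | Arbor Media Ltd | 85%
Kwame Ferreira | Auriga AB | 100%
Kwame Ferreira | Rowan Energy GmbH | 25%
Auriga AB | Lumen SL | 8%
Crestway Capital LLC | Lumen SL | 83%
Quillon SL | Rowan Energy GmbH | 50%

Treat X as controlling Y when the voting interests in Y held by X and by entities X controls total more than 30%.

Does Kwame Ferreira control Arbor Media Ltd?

Kwame holds 100% of Auriga, so Kwame controls Auriga.
Kwame holds 79% of Quillon, so Kwame controls Quillon.
Quillon holds 100% of Crestway, so Kwame controls Crestway.
Crestway and Auriga and Kwame together hold 8% + 85% + 7% = 100% of Arbor, so Kwame controls Arbor.

Yes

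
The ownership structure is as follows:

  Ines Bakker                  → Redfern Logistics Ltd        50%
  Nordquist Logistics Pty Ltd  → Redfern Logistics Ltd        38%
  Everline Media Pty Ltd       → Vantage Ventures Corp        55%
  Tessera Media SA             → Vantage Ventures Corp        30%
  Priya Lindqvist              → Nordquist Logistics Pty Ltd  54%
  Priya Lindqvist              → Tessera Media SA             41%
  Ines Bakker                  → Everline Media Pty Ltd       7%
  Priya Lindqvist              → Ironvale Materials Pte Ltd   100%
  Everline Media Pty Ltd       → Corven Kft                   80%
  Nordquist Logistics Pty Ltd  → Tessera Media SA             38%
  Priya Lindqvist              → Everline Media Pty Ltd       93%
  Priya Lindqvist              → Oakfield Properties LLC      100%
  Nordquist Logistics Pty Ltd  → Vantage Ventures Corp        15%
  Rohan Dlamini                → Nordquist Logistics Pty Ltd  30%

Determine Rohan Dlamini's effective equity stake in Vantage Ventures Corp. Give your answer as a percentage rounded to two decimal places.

7.92%

Rohan reaches Vantage along 2 paths.
Via Nordquist: 30% × 15% = 4.5%.
Via Nordquist → Tessera: 30% × 38% × 30% = 3.42%.
Total: 4.5% + 3.42% = 7.92%.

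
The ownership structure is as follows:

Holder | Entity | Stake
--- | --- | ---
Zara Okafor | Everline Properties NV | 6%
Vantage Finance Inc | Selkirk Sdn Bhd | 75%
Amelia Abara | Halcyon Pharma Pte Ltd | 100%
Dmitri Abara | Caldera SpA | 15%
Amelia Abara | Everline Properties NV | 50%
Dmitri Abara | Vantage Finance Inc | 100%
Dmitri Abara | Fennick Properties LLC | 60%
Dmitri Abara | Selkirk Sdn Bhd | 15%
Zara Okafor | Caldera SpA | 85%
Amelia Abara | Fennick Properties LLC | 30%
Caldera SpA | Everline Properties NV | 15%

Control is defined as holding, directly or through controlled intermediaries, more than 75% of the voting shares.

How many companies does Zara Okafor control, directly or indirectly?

Zara holds 85% of Caldera, so Zara controls Caldera.
No other company's threshold is met.
Zara controls 1 company.

1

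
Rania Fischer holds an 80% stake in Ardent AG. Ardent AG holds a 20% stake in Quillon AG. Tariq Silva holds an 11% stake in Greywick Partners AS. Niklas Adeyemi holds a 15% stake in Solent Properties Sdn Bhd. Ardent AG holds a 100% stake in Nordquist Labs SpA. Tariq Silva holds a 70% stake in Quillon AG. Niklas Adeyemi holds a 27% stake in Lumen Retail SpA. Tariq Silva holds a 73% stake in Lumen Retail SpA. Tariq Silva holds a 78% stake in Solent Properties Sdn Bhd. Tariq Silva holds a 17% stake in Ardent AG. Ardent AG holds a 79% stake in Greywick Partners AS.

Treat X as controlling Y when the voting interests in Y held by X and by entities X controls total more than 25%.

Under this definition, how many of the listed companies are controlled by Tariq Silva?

3

Tariq holds 73% of Lumen, so Tariq controls Lumen.
Tariq holds 78% of Solent, so Tariq controls Solent.
Tariq holds 70% of Quillon, so Tariq controls Quillon.
No other company's threshold is met.
Tariq controls 3 companies.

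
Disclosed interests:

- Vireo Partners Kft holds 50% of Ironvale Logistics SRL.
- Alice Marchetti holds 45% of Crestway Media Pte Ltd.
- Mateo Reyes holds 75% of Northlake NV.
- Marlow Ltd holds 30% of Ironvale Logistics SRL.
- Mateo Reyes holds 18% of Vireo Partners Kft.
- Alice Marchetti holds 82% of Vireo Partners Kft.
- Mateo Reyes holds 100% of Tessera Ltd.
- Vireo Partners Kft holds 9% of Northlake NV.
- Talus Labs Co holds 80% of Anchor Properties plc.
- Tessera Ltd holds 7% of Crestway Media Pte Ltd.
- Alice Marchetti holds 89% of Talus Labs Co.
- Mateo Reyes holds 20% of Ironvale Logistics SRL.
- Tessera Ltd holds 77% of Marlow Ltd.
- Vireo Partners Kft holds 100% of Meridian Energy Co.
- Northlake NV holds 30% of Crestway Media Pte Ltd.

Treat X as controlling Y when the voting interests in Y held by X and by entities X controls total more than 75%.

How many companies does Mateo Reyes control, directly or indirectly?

Mateo holds 100% of Tessera, so Mateo controls Tessera.
Tessera holds 77% of Marlow, so Mateo controls Marlow.
No other company's threshold is met.
Mateo controls 2 companies.

2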